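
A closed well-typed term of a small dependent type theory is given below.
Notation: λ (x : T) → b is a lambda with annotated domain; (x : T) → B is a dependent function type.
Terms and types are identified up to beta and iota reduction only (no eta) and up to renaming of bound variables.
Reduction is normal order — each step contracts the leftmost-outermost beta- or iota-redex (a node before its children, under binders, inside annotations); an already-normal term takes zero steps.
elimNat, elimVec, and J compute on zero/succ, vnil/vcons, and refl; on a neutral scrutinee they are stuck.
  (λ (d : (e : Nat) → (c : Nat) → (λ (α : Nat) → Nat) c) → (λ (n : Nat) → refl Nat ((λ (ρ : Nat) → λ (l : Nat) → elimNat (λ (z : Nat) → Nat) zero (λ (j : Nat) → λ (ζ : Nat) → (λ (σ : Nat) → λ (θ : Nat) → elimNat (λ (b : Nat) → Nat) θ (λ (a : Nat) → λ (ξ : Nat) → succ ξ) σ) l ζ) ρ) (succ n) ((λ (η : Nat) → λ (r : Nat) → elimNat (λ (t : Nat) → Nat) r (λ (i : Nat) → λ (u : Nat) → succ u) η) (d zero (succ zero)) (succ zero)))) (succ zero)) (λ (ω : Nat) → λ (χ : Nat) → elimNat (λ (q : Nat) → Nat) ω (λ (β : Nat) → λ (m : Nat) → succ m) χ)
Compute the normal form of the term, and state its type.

reduced normal form:
  refl Nat (succ (succ (succ (succ zero))))
inferred type:
  Eq Nat (succ (succ (succ (succ zero)))) (succ (succ (succ (succ zero))))


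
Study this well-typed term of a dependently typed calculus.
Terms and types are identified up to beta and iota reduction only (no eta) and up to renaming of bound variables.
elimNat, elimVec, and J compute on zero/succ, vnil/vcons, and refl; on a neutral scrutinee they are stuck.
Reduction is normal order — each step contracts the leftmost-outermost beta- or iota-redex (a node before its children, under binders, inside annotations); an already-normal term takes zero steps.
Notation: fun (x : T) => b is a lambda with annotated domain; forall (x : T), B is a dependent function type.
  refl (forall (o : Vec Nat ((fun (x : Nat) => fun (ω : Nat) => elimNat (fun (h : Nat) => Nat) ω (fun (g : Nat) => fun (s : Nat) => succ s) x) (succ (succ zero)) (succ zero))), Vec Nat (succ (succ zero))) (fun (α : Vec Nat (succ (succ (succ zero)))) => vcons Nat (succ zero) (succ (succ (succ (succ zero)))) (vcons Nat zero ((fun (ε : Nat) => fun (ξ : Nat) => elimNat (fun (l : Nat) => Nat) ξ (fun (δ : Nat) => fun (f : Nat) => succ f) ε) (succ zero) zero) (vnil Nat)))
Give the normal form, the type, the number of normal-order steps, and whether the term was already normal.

resulting normal form:
  refl (forall (o : Vec Nat (succ (succ (succ zero)))), Vec Nat (succ (succ zero))) (fun (x : Vec Nat (succ (succ (succ zero)))) => vcons Nat (succ zero) (succ (succ (succ (succ zero)))) (vcons Nat zero (succ zero) (vnil Nat)))
the term's type:
  Eq (forall (o : Vec Nat (succ (succ (succ zero)))), Vec Nat (succ (succ zero))) (fun (x : Vec Nat (succ (succ (succ zero)))) => vcons Nat (succ zero) (succ (succ (succ (succ zero)))) (vcons Nat zero (succ zero) (vnil Nat))) (fun (ω : Vec Nat (succ (succ (succ zero)))) => vcons Nat (succ zero) (succ (succ (succ (succ zero)))) (vcons Nat zero (succ zero) (vnil Nat)))
normal-order step count: 15
started in normal form: no
first contracted redex: a beta-redex


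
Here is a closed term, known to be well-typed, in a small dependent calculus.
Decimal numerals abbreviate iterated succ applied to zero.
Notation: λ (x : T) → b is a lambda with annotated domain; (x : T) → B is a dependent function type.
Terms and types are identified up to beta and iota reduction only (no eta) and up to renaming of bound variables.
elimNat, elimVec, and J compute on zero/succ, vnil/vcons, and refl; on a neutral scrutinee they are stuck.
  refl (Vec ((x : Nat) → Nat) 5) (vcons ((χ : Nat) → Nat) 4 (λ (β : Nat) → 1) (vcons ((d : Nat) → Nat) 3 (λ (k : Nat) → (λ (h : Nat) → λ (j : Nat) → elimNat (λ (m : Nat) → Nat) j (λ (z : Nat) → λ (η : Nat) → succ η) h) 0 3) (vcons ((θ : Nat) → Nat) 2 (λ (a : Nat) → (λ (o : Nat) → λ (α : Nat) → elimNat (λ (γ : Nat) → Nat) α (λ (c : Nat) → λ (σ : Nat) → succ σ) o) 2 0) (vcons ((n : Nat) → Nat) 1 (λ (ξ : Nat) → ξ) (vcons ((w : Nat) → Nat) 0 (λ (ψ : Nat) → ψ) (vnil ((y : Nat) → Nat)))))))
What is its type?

type:
  Eq (Vec ((x : Nat) → Nat) 5) (vcons ((χ : Nat) → Nat) 4 (λ (β : Nat) → 1) (vcons ((d : Nat) → Nat) 3 (λ (k : Nat) → 3) (vcons ((h : Nat) → Nat) 2 (λ (j : Nat) → 2) (vcons ((m : Nat) → Nat) 1 (λ (z : Nat) → z) (vcons ((η : Nat) → Nat) 0 (λ (θ : Nat) → θ) (vnil ((a : Nat) → Nat))))))) (vcons ((o : Nat) → Nat) 4 (λ (α : Nat) → 1) (vcons ((γ : Nat) → Nat) 3 (λ (c : Nat) → 3) (vcons ((σ : Nat) → Nat) 2 (λ (n : Nat) → 2) (vcons ((ξ : Nat) → Nat) 1 (λ (w : Nat) → w) (vcons ((ψ : Nat) → Nat) 0 (λ (y : Nat) → y) (vnil ((ρ : Nat) → Nat)))))))


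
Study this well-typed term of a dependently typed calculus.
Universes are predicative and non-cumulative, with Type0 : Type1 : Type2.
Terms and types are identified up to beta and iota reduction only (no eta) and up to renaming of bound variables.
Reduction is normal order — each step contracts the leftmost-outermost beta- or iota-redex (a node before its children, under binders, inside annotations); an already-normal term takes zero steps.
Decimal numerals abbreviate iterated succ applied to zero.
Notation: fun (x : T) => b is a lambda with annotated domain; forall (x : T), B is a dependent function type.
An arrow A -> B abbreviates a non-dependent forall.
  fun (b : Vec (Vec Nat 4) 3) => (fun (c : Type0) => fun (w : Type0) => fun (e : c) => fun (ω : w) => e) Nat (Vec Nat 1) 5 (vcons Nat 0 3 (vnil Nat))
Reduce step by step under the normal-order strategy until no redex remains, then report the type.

normal-order reduction sequence:
  fun (b : Vec (Vec Nat 4) 3) => (fun (c : Type0) => fun (w : Type0) => fun (e : c) => fun (ω : w) => e) Nat (Vec Nat 1) 5 (vcons Nat 0 3 (vnil Nat))
  ~> fun (b : Vec (Vec Nat 4) 3) => (fun (c : Type0) => fun (w : Nat) => fun (e : c) => w) (Vec Nat 1) 5 (vcons Nat 0 3 (vnil Nat))
  ~> fun (b : Vec (Vec Nat 4) 3) => (fun (c : Nat) => fun (w : Vec Nat 1) => c) 5 (vcons Nat 0 3 (vnil Nat))
  ~> fun (b : Vec (Vec Nat 4) 3) => (fun (c : Vec Nat 1) => 5) (vcons Nat 0 3 (vnil Nat))
  ~> fun (b : Vec (Vec Nat 4) 3) => 5
type:
  Vec (Vec Nat 4) 3 -> Nat


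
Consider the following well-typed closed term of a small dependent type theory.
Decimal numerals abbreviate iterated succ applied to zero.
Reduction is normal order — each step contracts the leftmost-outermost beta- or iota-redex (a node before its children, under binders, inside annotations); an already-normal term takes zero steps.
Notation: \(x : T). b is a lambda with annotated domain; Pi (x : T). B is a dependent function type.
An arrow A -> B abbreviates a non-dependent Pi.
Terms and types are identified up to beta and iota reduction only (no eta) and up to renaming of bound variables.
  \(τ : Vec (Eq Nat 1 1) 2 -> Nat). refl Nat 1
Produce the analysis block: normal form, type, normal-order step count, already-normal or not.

reduced normal form:
  \(τ : Vec (Eq Nat 1 1) 2 -> Nat). refl Nat 1
the term's type:
  (Vec (Eq Nat 1 1) 2 -> Nat) -> Eq Nat 1 1
steps to reach normal form (normal order): 0
already normal: yes


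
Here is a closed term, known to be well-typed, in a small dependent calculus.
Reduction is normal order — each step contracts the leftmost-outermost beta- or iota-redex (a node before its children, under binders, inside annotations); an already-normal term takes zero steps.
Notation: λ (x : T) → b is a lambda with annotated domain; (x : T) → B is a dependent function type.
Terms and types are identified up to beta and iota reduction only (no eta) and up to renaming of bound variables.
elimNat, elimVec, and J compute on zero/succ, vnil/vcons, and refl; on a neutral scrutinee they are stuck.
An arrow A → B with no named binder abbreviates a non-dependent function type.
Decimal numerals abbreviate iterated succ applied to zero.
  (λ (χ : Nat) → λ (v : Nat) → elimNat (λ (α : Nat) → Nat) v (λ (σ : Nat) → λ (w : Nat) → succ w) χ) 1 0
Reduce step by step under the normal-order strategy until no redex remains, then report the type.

normal-order reduction:
  (λ (χ : Nat) → λ (v : Nat) → elimNat (λ (α : Nat) → Nat) v (λ (σ : Nat) → λ (w : Nat) → succ w) χ) 1 0
  ~> (λ (χ : Nat) → elimNat (λ (v : Nat) → Nat) χ (λ (α : Nat) → λ (σ : Nat) → succ σ) 1) 0
  ~> elimNat (λ (χ : Nat) → Nat) 0 (λ (v : Nat) → λ (α : Nat) → succ α) 1
  ~> (λ (χ : Nat) → λ (v : Nat) → succ v) 0 (elimNat (λ (α : Nat) → Nat) 0 (λ (σ : Nat) → λ (w : Nat) → succ w) 0)
  ~> (λ (χ : Nat) → succ χ) (elimNat (λ (v : Nat) → Nat) 0 (λ (α : Nat) → λ (σ : Nat) → succ σ) 0)
  ~> succ (elimNat (λ (χ : Nat) → Nat) 0 (λ (v : Nat) → λ (α : Nat) → succ α) 0)
  ~> 1
inferred type:
  Nat


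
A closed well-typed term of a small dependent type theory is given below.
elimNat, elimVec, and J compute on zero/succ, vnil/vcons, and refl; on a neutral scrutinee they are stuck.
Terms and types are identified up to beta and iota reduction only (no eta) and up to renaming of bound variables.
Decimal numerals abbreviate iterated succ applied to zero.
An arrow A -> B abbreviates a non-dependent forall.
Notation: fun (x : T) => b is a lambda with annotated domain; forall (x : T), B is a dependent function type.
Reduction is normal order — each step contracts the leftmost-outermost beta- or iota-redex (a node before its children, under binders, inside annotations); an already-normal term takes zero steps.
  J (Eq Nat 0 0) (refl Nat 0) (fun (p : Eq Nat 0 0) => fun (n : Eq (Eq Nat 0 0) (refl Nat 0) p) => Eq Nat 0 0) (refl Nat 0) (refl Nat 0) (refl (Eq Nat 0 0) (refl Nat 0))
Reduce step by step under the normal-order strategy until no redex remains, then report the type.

normal-order reduction:
  J (Eq Nat 0 0) (refl Nat 0) (fun (p : Eq Nat 0 0) => fun (n : Eq (Eq Nat 0 0) (refl Nat 0) p) => Eq Nat 0 0) (refl Nat 0) (refl Nat 0) (refl (Eq Nat 0 0) (refl Nat 0))
  ~> refl Nat 0
type:
  Eq Nat 0 0


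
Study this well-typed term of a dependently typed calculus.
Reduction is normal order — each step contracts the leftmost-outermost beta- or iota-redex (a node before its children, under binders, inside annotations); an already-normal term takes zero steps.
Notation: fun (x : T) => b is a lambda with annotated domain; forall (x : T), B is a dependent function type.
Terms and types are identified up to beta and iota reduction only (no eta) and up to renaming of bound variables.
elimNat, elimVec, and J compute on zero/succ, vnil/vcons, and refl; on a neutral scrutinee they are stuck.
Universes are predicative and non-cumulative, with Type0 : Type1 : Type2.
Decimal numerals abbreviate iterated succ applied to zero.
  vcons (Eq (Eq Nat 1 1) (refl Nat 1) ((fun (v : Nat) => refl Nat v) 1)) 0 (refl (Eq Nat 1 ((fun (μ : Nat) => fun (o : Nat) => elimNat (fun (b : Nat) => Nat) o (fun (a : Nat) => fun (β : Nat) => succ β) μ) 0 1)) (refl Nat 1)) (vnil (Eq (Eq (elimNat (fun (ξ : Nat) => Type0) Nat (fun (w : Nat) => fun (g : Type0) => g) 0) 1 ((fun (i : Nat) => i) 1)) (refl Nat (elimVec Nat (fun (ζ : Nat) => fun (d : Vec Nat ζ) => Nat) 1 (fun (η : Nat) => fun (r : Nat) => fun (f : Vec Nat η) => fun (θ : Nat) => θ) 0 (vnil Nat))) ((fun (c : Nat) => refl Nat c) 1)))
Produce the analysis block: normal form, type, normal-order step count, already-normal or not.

normal form:
  vcons (Eq (Eq Nat 1 1) (refl Nat 1) (refl Nat 1)) 0 (refl (Eq Nat 1 1) (refl Nat 1)) (vnil (Eq (Eq Nat 1 1) (refl Nat 1) (refl Nat 1)))
the term's type:
  Vec (Eq (Eq Nat 1 1) (refl Nat 1) (refl Nat 1)) 1
steps to reach normal form (normal order): 8
started in normal form: no
first redex: a beta-redex


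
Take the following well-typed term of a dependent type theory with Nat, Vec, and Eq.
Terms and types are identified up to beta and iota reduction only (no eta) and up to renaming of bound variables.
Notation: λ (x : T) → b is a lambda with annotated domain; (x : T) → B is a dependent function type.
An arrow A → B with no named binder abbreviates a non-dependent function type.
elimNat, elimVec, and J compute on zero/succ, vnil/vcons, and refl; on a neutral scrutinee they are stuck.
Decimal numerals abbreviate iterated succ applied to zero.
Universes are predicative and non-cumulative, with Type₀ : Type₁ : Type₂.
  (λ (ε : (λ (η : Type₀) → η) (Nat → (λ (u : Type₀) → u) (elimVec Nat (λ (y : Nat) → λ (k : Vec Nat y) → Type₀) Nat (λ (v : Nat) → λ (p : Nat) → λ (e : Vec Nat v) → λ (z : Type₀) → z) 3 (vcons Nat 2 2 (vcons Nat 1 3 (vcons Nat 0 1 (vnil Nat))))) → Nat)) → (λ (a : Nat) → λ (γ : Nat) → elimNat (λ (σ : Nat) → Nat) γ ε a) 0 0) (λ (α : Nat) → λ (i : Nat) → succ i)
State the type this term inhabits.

inferred type:
  Nat


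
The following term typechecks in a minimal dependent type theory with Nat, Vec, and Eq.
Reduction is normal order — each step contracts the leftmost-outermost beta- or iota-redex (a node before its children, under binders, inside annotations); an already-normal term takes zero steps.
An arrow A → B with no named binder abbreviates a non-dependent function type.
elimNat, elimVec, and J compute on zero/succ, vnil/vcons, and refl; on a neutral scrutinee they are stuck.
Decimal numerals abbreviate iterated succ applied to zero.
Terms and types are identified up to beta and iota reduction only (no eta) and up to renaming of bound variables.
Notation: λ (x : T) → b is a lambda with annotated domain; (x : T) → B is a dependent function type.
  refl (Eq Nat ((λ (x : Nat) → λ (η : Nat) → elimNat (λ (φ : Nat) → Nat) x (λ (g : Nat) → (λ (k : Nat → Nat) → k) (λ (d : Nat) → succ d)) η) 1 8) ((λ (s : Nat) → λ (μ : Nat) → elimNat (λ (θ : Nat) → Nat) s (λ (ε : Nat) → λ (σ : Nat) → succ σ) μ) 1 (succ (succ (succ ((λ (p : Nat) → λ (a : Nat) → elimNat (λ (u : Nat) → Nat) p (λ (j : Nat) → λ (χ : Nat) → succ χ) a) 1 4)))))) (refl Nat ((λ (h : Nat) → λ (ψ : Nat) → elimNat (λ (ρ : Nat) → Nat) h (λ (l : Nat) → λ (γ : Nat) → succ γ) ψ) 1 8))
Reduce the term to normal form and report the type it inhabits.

normal form:
  refl (Eq Nat 9 9) (refl Nat 9)
the term's type:
  Eq (Eq Nat 9 9) (refl Nat 9) (refl Nat 9)
observation: contracting a beta-redex first, the term normalizes in 104 steps.


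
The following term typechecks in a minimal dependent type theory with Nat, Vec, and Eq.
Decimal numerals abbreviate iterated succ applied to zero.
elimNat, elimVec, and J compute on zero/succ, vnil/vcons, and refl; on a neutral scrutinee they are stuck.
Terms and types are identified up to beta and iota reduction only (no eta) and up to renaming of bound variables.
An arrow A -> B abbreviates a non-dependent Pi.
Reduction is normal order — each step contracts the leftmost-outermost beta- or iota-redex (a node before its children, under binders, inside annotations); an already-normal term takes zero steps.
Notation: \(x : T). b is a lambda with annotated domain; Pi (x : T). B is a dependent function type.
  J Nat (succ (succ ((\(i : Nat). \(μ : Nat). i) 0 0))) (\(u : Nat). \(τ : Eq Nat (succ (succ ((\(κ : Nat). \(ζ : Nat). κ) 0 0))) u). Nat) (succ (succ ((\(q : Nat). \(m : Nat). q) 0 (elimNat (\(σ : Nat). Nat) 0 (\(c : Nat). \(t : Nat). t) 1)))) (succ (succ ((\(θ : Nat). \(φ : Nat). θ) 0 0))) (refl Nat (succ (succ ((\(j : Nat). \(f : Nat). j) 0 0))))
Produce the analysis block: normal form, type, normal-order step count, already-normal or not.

reduced normal form:
  2
the term's type:
  Nat
normal-order step count: 3
term was already normal: no
first contracted redex: a J iota-redex


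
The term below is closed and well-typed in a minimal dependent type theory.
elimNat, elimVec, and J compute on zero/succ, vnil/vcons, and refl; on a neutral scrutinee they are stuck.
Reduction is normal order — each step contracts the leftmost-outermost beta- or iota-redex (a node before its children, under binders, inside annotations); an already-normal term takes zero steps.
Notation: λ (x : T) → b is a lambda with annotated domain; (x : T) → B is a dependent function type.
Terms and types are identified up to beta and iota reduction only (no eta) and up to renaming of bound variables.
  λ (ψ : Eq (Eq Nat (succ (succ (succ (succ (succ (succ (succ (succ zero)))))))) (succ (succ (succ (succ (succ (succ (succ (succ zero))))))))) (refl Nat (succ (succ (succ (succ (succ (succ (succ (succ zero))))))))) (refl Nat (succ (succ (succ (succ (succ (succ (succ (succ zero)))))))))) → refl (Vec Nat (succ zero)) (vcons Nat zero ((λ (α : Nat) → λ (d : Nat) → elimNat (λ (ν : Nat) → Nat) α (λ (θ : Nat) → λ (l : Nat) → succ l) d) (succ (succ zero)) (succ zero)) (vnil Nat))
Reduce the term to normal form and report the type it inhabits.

normal form:
  λ (ψ : Eq (Eq Nat (succ (succ (succ (succ (succ (succ (succ (succ zero)))))))) (succ (succ (succ (succ (succ (succ (succ (succ zero))))))))) (refl Nat (succ (succ (succ (succ (succ (succ (succ (succ zero))))))))) (refl Nat (succ (succ (succ (succ (succ (succ (succ (succ zero)))))))))) → refl (Vec Nat (succ zero)) (vcons Nat zero (succ (succ (succ zero))) (vnil Nat))
inferred type:
  (ψ : Eq (Eq Nat (succ (succ (succ (succ (succ (succ (succ (succ zero)))))))) (succ (succ (succ (succ (succ (succ (succ (succ zero))))))))) (refl Nat (succ (succ (succ (succ (succ (succ (succ (succ zero))))))))) (refl Nat (succ (succ (succ (succ (succ (succ (succ (succ zero)))))))))) → Eq (Vec Nat (succ zero)) (vcons Nat zero (succ (succ (succ zero))) (vnil Nat)) (vcons Nat zero (succ (succ (succ zero))) (vnil Nat))
observation: reduction starts at a beta-redex, and 6 normal-order steps reach the normal form.


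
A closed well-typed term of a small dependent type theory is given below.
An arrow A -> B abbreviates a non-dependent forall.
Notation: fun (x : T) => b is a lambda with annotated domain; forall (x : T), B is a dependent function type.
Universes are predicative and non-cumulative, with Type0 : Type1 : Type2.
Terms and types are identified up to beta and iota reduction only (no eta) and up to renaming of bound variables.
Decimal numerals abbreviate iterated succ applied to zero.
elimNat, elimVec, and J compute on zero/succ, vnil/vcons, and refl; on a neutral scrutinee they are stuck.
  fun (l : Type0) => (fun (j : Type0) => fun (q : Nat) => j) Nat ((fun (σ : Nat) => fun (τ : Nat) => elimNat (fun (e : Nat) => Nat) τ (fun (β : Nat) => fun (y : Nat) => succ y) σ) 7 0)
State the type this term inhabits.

type:
  Type0 -> Type0


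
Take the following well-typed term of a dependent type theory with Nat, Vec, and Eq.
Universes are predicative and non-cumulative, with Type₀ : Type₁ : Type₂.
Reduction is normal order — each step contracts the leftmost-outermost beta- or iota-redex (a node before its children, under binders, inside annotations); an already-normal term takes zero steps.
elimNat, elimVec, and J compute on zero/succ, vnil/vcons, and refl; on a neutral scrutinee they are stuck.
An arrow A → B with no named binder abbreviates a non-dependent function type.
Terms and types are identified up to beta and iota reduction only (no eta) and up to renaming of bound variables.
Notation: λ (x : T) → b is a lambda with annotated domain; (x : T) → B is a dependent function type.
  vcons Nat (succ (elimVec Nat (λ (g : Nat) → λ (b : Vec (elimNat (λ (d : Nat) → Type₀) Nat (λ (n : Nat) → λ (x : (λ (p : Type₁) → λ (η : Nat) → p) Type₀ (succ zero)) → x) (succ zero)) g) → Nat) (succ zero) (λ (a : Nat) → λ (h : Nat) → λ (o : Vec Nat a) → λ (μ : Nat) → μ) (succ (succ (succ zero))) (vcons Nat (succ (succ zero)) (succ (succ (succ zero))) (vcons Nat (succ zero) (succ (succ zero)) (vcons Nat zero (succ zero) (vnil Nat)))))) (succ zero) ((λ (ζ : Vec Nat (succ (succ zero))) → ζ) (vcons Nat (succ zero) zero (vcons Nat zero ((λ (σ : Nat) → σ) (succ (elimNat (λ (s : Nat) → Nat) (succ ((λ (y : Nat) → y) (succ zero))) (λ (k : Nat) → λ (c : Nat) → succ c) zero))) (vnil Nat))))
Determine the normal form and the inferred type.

resulting normal form:
  vcons Nat (succ (succ zero)) (succ zero) (vcons Nat (succ zero) zero (vcons Nat zero (succ (succ (succ zero))) (vnil Nat)))
the term's type:
  Vec Nat (succ (succ (succ zero)))
observation: the leftmost-outermost redex is an elimVec iota-redex, and normalization takes 20 steps.


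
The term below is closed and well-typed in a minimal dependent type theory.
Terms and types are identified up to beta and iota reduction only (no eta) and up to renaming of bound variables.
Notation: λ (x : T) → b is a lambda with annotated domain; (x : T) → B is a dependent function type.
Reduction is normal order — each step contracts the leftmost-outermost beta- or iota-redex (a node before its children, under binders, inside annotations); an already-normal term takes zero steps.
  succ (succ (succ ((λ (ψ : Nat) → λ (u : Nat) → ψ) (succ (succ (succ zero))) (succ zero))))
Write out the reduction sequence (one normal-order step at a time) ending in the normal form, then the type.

reduction (normal order):
  succ (succ (succ ((λ (ψ : Nat) → λ (u : Nat) → ψ) (succ (succ (succ zero))) (succ zero))))
  ~> succ (succ (succ ((λ (ψ : Nat) → succ (succ (succ zero))) (succ zero))))
  ~> succ (succ (succ (succ (succ (succ zero)))))
inferred type:
  Nat


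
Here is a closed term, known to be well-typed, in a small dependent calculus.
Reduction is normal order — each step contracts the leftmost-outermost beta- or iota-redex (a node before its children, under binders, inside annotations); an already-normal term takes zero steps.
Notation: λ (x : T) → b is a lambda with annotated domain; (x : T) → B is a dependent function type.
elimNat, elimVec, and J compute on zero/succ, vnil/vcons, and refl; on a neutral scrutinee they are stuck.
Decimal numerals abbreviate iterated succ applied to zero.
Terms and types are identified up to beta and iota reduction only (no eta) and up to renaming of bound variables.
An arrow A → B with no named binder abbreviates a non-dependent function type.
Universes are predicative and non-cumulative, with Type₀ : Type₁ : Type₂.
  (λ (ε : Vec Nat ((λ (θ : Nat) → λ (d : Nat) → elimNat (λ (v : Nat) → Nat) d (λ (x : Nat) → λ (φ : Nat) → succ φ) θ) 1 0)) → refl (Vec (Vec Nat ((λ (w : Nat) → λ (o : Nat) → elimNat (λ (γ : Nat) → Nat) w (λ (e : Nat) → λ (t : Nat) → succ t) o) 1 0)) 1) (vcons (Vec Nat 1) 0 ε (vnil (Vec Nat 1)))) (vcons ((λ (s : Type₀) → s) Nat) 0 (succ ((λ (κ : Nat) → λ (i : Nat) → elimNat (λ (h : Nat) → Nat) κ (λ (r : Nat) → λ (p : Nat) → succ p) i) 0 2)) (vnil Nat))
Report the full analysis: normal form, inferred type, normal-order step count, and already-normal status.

resulting normal form:
  refl (Vec (Vec Nat 1) 1) (vcons (Vec Nat 1) 0 (vcons Nat 0 3 (vnil Nat)) (vnil (Vec Nat 1)))
type:
  Eq (Vec (Vec Nat 1) 1) (vcons (Vec Nat 1) 0 (vcons Nat 0 3 (vnil Nat)) (vnil (Vec Nat 1))) (vcons (Vec Nat 1) 0 (vcons Nat 0 3 (vnil Nat)) (vnil (Vec Nat 1)))
normal-order step count: 14
already normal: no
first redex: a beta-redex


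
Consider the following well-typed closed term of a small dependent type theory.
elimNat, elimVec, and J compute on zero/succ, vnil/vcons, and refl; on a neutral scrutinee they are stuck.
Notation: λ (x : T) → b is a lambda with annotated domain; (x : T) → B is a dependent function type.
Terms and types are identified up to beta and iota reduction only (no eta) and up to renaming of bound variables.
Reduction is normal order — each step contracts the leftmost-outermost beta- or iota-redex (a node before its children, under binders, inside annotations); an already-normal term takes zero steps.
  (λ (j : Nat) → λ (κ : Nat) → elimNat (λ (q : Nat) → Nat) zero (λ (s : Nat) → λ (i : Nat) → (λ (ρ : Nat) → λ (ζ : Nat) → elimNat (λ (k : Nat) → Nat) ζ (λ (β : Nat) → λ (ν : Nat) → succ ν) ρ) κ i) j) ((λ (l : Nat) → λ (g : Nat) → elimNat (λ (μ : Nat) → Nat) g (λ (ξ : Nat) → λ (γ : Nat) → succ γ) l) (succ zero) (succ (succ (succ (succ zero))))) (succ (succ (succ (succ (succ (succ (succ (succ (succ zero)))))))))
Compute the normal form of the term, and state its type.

normal form:
  succ (succ (succ (succ (succ (succ (succ (succ (succ (succ (succ (succ (succ (succ (succ (succ (succ (succ (succ (succ (succ (succ (succ (succ (succ (succ (succ (succ (succ (succ (succ (succ (succ (succ (succ (succ (succ (succ (succ (succ (succ (succ (succ (succ (succ zero))))))))))))))))))))))))))))))))))))))))))))
type:
  Nat


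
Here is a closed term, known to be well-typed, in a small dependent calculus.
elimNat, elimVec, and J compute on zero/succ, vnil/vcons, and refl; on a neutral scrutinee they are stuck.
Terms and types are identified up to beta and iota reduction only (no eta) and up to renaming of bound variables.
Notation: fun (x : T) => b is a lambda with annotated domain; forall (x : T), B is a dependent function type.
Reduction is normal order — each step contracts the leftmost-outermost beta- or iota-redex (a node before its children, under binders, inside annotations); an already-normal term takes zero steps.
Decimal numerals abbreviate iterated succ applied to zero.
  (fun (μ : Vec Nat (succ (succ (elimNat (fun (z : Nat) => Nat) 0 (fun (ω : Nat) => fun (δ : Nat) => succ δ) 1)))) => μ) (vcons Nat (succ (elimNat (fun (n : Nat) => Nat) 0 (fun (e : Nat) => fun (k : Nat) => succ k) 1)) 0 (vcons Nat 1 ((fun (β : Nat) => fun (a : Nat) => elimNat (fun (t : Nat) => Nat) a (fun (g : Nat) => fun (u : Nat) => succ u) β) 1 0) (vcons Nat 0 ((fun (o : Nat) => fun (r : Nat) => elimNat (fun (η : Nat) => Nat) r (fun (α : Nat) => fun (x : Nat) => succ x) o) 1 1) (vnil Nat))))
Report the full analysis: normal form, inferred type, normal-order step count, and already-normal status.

resulting normal form:
  vcons Nat 2 0 (vcons Nat 1 1 (vcons Nat 0 2 (vnil Nat)))
the term's type:
  Vec Nat 3
normal-order step count: 17
term was already normal: no
first contracted redex: a beta-redex


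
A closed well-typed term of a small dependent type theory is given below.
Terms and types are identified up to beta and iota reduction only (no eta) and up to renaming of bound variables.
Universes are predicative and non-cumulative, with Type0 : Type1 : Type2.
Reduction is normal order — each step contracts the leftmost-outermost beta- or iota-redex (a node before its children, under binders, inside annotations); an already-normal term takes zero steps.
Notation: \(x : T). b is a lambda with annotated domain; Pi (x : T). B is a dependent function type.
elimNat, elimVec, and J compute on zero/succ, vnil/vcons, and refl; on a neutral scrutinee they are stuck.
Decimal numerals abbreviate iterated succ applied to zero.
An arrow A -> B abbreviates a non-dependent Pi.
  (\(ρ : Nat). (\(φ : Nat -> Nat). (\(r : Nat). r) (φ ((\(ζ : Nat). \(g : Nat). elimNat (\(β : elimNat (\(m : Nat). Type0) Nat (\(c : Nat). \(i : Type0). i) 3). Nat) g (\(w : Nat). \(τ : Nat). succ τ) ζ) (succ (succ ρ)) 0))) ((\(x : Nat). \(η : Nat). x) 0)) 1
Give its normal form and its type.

normal form:
  0
inferred type:
  Nat
observation: normalization takes exactly 5 steps under the normal-order strategy.


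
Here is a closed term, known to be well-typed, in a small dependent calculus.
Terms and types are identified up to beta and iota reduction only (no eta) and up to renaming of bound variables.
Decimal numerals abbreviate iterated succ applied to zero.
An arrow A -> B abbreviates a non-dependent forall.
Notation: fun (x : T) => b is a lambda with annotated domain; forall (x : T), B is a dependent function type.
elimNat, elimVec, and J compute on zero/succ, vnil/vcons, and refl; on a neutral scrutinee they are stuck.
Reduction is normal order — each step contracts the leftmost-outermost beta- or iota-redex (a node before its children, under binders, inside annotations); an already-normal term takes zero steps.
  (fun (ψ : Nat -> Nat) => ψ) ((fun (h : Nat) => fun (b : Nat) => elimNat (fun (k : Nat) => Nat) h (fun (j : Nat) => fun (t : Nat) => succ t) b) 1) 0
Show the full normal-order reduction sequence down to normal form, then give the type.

normal-order reduction sequence:
  (fun (ψ : Nat -> Nat) => ψ) ((fun (h : Nat) => fun (b : Nat) => elimNat (fun (k : Nat) => Nat) h (fun (j : Nat) => fun (t : Nat) => succ t) b) 1) 0
  ~> (fun (ψ : Nat) => fun (h : Nat) => elimNat (fun (b : Nat) => Nat) ψ (fun (k : Nat) => fun (j : Nat) => succ j) h) 1 0
  ~> (fun (ψ : Nat) => elimNat (fun (h : Nat) => Nat) 1 (fun (b : Nat) => fun (k : Nat) => succ k) ψ) 0
  ~> elimNat (fun (ψ : Nat) => Nat) 1 (fun (h : Nat) => fun (b : Nat) => succ b) 0
  ~> 1
inferred type:
  Nat


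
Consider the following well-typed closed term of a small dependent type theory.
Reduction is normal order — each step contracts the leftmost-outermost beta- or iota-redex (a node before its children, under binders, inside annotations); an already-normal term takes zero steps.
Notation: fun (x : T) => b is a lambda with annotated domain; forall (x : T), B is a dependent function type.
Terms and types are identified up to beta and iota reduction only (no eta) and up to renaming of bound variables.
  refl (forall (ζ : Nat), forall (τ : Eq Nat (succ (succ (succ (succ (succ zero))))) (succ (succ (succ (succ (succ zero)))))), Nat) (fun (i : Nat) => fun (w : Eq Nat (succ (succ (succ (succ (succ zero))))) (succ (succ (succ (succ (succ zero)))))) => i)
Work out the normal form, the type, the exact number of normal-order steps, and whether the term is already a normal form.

resulting normal form:
  refl (forall (ζ : Nat), forall (τ : Eq Nat (succ (succ (succ (succ (succ zero))))) (succ (succ (succ (succ (succ zero)))))), Nat) (fun (i : Nat) => fun (w : Eq Nat (succ (succ (succ (succ (succ zero))))) (succ (succ (succ (succ (succ zero)))))) => i)
inferred type:
  Eq (forall (ζ : Nat), forall (τ : Eq Nat (succ (succ (succ (succ (succ zero))))) (succ (succ (succ (succ (succ zero)))))), Nat) (fun (i : Nat) => fun (w : Eq Nat (succ (succ (succ (succ (succ zero))))) (succ (succ (succ (succ (succ zero)))))) => i) (fun (o : Nat) => fun (d : Eq Nat (succ (succ (succ (succ (succ zero))))) (succ (succ (succ (succ (succ zero)))))) => o)
normal-order step count: 0
already normal: yes


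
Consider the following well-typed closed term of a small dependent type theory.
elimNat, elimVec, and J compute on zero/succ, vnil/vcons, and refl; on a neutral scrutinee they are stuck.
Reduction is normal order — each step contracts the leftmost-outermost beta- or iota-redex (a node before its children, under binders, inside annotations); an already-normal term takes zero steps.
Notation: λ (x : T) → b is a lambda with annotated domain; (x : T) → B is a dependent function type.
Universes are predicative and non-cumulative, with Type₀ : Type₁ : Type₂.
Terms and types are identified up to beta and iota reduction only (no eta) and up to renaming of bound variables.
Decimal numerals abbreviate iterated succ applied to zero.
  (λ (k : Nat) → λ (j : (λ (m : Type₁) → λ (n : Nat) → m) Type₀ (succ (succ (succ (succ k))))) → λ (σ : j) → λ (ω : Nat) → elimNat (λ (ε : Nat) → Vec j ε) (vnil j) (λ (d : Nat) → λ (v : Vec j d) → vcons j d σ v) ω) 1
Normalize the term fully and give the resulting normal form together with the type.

normal form:
  λ (k : Type₀) → λ (j : k) → λ (m : Nat) → elimNat (λ (n : Nat) → Vec k n) (vnil k) (λ (σ : Nat) → λ (ω : Vec k σ) → vcons k σ j ω) m
the term's type:
  (k : Type₀) → (j : k) → (m : Nat) → Vec k m


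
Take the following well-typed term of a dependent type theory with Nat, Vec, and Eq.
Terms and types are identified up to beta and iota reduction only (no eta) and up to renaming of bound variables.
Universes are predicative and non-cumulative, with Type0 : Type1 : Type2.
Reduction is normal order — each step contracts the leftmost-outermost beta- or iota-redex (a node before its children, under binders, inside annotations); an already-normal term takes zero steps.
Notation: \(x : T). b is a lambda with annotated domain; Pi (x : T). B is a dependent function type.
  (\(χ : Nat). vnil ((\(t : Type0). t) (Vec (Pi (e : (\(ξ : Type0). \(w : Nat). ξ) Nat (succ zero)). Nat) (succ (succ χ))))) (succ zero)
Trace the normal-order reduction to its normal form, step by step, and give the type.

normal-order reduction sequence:
  (\(χ : Nat). vnil ((\(t : Type0). t) (Vec (Pi (e : (\(ξ : Type0). \(w : Nat). ξ) Nat (succ zero)). Nat) (succ (succ χ))))) (succ zero)
  ~> vnil ((\(χ : Type0). χ) (Vec (Pi (t : (\(e : Type0). \(ξ : Nat). e) Nat (succ zero)). Nat) (succ (succ (succ zero)))))
  ~> vnil (Vec (Pi (χ : (\(t : Type0). \(e : Nat). t) Nat (succ zero)). Nat) (succ (succ (succ zero))))
  ~> vnil (Vec (Pi (χ : (\(t : Nat). Nat) (succ zero)). Nat) (succ (succ (succ zero))))
  ~> vnil (Vec (Pi (χ : Nat). Nat) (succ (succ (succ zero))))
inferred type:
  Vec (Vec (Pi (χ : Nat). Nat) (succ (succ (succ zero)))) zero


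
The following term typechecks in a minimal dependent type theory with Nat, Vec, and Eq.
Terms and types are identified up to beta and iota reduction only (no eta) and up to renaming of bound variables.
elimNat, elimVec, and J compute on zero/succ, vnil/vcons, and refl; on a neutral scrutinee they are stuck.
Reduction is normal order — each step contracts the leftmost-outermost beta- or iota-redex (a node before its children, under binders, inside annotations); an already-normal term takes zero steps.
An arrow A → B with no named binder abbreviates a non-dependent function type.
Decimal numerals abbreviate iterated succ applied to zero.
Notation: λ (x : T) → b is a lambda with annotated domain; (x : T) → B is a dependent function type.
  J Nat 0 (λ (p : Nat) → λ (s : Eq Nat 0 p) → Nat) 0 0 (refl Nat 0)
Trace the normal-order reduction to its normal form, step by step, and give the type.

normal-order reduction:
  J Nat 0 (λ (p : Nat) → λ (s : Eq Nat 0 p) → Nat) 0 0 (refl Nat 0)
  ~> 0
the term's type:
  Nat


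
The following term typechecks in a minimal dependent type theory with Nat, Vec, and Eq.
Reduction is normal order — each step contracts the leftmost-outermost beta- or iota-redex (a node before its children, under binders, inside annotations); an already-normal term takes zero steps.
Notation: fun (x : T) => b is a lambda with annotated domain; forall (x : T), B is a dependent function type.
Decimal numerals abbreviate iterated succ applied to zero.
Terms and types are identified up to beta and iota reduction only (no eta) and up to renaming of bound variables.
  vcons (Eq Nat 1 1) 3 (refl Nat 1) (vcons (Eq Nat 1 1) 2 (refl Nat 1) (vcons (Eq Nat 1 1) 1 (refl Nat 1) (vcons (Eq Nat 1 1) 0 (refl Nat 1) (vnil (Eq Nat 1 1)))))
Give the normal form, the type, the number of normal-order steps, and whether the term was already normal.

resulting normal form:
  vcons (Eq Nat 1 1) 3 (refl Nat 1) (vcons (Eq Nat 1 1) 2 (refl Nat 1) (vcons (Eq Nat 1 1) 1 (refl Nat 1) (vcons (Eq Nat 1 1) 0 (refl Nat 1) (vnil (Eq Nat 1 1)))))
the term's type:
  Vec (Eq Nat 1 1) 4
normal-order step count: 0
started in normal form: yes


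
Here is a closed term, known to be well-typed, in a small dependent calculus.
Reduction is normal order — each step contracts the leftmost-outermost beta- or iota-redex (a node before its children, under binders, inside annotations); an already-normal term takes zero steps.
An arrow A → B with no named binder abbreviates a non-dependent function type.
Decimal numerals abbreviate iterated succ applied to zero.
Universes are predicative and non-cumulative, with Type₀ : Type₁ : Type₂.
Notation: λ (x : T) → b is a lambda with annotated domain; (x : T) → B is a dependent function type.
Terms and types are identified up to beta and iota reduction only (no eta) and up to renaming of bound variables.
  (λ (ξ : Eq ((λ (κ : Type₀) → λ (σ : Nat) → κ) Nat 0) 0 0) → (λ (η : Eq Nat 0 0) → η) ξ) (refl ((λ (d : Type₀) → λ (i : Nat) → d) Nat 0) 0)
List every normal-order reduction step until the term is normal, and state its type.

reduction (normal order):
  (λ (ξ : Eq ((λ (κ : Type₀) → λ (σ : Nat) → κ) Nat 0) 0 0) → (λ (η : Eq Nat 0 0) → η) ξ) (refl ((λ (d : Type₀) → λ (i : Nat) → d) Nat 0) 0)
  ~> (λ (ξ : Eq Nat 0 0) → ξ) (refl ((λ (κ : Type₀) → λ (σ : Nat) → κ) Nat 0) 0)
  ~> refl ((λ (ξ : Type₀) → λ (κ : Nat) → ξ) Nat 0) 0
  ~> refl ((λ (ξ : Nat) → Nat) 0) 0
  ~> refl Nat 0
the term's type:
  Eq Nat 0 0


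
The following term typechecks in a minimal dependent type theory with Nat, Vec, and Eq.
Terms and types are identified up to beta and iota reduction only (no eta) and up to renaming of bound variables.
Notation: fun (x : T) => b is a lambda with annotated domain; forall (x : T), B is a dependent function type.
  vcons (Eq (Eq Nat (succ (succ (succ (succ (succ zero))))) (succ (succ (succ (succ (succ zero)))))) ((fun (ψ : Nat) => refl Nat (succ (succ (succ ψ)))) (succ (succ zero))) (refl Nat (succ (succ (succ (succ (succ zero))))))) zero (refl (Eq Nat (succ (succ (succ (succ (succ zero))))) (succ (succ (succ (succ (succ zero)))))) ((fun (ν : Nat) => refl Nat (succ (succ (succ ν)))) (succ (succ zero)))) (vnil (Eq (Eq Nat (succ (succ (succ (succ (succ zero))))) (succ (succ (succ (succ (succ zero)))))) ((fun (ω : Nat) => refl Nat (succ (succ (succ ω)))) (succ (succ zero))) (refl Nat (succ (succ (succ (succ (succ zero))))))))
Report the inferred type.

the term's type:
  Vec (Eq (Eq Nat (succ (succ (succ (succ (succ zero))))) (succ (succ (succ (succ (succ zero)))))) (refl Nat (succ (succ (succ (succ (succ zero)))))) (refl Nat (succ (succ (succ (succ (succ zero))))))) (succ zero)


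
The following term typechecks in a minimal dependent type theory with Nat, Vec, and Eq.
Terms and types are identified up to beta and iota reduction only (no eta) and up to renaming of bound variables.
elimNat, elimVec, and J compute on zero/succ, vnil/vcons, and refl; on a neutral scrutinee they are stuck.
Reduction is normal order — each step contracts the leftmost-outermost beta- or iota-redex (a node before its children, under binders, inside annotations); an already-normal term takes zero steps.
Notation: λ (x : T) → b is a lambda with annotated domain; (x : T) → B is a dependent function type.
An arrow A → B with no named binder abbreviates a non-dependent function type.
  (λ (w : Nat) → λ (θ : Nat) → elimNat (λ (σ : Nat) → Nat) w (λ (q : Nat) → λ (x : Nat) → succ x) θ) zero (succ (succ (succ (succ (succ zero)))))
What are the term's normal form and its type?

reduced normal form:
  succ (succ (succ (succ (succ zero))))
inferred type:
  Nat


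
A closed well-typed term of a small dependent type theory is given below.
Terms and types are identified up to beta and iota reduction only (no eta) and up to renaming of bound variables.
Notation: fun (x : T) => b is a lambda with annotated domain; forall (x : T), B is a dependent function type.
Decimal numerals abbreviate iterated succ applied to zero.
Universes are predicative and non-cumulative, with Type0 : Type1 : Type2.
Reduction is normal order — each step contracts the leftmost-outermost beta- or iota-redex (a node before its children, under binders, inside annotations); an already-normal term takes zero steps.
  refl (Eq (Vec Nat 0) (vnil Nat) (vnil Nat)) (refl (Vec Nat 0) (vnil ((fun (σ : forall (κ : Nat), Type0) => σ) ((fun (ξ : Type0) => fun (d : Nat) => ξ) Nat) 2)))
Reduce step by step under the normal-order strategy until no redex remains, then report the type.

normal-order reduction:
  refl (Eq (Vec Nat 0) (vnil Nat) (vnil Nat)) (refl (Vec Nat 0) (vnil ((fun (σ : forall (κ : Nat), Type0) => σ) ((fun (ξ : Type0) => fun (d : Nat) => ξ) Nat) 2)))
  ~> refl (Eq (Vec Nat 0) (vnil Nat) (vnil Nat)) (refl (Vec Nat 0) (vnil ((fun (σ : Type0) => fun (κ : Nat) => σ) Nat 2)))
  ~> refl (Eq (Vec Nat 0) (vnil Nat) (vnil Nat)) (refl (Vec Nat 0) (vnil ((fun (σ : Nat) => Nat) 2)))
  ~> refl (Eq (Vec Nat 0) (vnil Nat) (vnil Nat)) (refl (Vec Nat 0) (vnil Nat))
the term's type:
  Eq (Eq (Vec Nat 0) (vnil Nat) (vnil Nat)) (refl (Vec Nat 0) (vnil Nat)) (refl (Vec Nat 0) (vnil Nat))
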